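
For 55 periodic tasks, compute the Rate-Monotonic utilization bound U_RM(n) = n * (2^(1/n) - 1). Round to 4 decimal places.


Compute 2^(1/55) = 1.0126824244
Subtract 1: 1.0126824244 - 1 = 0.0126824244
Multiply by n: 55 * 0.0126824244 = 0.6975333420
Round to 4 dp: 0.6975

0.6975


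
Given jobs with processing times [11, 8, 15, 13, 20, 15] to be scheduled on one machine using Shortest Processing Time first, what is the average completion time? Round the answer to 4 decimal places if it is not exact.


Sort jobs by processing time (SPT order): [8, 11, 13, 15, 15, 20]
Compute completion times sequentially:
  Job 1: processing = 8, completes at 8
  Job 2: processing = 11, completes at 19
  Job 3: processing = 13, completes at 32
  Job 4: processing = 15, completes at 47
  Job 5: processing = 15, completes at 62
  Job 6: processing = 20, completes at 82
Sum of completion times = 250
Average completion time = 250/6 = 41.6667

41.6667


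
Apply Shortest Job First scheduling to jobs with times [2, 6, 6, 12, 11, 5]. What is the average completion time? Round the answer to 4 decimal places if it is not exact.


SJF order (ascending): [2, 5, 6, 6, 11, 12]
Completion times:
  Job 1: burst=2, C=2
  Job 2: burst=5, C=7
  Job 3: burst=6, C=13
  Job 4: burst=6, C=19
  Job 5: burst=11, C=30
  Job 6: burst=12, C=42
Average completion = 113/6 = 18.8333

18.8333


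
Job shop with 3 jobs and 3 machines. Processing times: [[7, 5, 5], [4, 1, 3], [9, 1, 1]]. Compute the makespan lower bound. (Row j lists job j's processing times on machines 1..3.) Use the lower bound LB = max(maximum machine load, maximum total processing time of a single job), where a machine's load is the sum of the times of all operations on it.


Machine loads:
  Machine 1: 7 + 4 + 9 = 20
  Machine 2: 5 + 1 + 1 = 7
  Machine 3: 5 + 3 + 1 = 9
Max machine load = 20
Job totals:
  Job 1: 17
  Job 2: 8
  Job 3: 11
Max job total = 17
Lower bound = max(20, 17) = 20

20


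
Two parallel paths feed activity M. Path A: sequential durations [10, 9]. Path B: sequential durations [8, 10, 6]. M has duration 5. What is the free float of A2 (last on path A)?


ES(A2) = sum of predecessors on chain A = 10
EF(A2) = ES + duration = 10 + 9 = 19
Successor of A2 is M. ES(M) = max(sum(A), sum(B)) = max(19, 24) = 24
Free float = ES(successor) - EF(current) = 24 - 19 = 5

5


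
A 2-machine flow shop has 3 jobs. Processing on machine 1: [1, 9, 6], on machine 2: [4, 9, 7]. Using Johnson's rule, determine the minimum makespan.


Apply Johnson's rule:
  Group 1 (a <= b): [(1, 1, 4), (3, 6, 7), (2, 9, 9)]
  Group 2 (a > b): []
Optimal job order: [1, 3, 2]
Schedule:
  Job 1: M1 done at 1, M2 done at 5
  Job 3: M1 done at 7, M2 done at 14
  Job 2: M1 done at 16, M2 done at 25
Makespan = 25

25


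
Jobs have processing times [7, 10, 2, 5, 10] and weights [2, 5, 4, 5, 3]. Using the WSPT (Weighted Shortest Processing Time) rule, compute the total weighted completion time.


Compute p/w ratios and sort ascending (WSPT): [(2, 4), (5, 5), (10, 5), (10, 3), (7, 2)]
Compute weighted completion times:
  Job (p=2,w=4): C=2, w*C=4*2=8
  Job (p=5,w=5): C=7, w*C=5*7=35
  Job (p=10,w=5): C=17, w*C=5*17=85
  Job (p=10,w=3): C=27, w*C=3*27=81
  Job (p=7,w=2): C=34, w*C=2*34=68
Total weighted completion time = 277

277


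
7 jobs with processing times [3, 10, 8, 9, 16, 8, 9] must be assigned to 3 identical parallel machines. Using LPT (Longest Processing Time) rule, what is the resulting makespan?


Sort jobs in decreasing order (LPT): [16, 10, 9, 9, 8, 8, 3]
Assign each job to the least loaded machine:
  Machine 1: jobs [16, 8], load = 24
  Machine 2: jobs [10, 8, 3], load = 21
  Machine 3: jobs [9, 9], load = 18
Makespan = max load = 24

24


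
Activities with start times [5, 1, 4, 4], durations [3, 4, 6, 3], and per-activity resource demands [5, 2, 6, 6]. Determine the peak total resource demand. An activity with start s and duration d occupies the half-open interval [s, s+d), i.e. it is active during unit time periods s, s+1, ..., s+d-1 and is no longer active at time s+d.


Each activity i is active on [start_i, start_i + duration_i).
Compute total resource usage per time slot:
  t=0: active resources = [], total = 0
  t=1: active resources = [2], total = 2
  t=2: active resources = [2], total = 2
  t=3: active resources = [2], total = 2
  t=4: active resources = [2, 6, 6], total = 14
  t=5: active resources = [5, 6, 6], total = 17
  t=6: active resources = [5, 6, 6], total = 17
  t=7: active resources = [5, 6], total = 11
  t=8: active resources = [6], total = 6
  t=9: active resources = [6], total = 6
Peak resource demand = 17

17


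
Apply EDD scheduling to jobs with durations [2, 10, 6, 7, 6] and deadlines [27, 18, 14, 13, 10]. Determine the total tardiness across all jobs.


Sort by due date (EDD order): [(6, 10), (7, 13), (6, 14), (10, 18), (2, 27)]
Compute completion times and tardiness:
  Job 1: p=6, d=10, C=6, tardiness=max(0,6-10)=0
  Job 2: p=7, d=13, C=13, tardiness=max(0,13-13)=0
  Job 3: p=6, d=14, C=19, tardiness=max(0,19-14)=5
  Job 4: p=10, d=18, C=29, tardiness=max(0,29-18)=11
  Job 5: p=2, d=27, C=31, tardiness=max(0,31-27)=4
Total tardiness = 20

20


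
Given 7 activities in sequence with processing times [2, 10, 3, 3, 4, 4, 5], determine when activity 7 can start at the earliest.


Activity 7 starts after activities 1 through 6 complete.
Predecessor durations: [2, 10, 3, 3, 4, 4]
ES = 2 + 10 + 3 + 3 + 4 + 4 = 26

26


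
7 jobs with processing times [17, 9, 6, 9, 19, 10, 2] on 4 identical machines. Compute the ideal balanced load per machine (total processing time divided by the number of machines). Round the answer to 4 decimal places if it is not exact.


Total processing time = 17 + 9 + 6 + 9 + 19 + 10 + 2 = 72
Number of machines = 4
Ideal balanced load = 72 / 4 = 18.0

18.0


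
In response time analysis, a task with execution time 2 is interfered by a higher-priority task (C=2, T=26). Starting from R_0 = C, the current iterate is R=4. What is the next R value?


R_next = C + ceil(R_prev / T_hp) * C_hp
ceil(4 / 26) = ceil(0.1538) = 1
Interference = 1 * 2 = 2
R_next = 2 + 2 = 4
R_next = R_prev, so the iteration has converged (response time = 4).

4


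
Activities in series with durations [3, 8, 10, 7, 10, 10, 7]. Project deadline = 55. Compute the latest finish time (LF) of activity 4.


LF(activity 4) = deadline - sum of successor durations
Successors: activities 5 through 7 with durations [10, 10, 7]
Sum of successor durations = 27
LF = 55 - 27 = 28

28


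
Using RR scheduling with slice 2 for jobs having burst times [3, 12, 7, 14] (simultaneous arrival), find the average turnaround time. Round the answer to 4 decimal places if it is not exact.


Time quantum = 2
Execution trace:
  J1 runs 2 units, time = 2
  J2 runs 2 units, time = 4
  J3 runs 2 units, time = 6
  J4 runs 2 units, time = 8
  J1 runs 1 units, time = 9
  J2 runs 2 units, time = 11
  J3 runs 2 units, time = 13
  J4 runs 2 units, time = 15
  J2 runs 2 units, time = 17
  J3 runs 2 units, time = 19
  J4 runs 2 units, time = 21
  J2 runs 2 units, time = 23
  J3 runs 1 units, time = 24
  J4 runs 2 units, time = 26
  J2 runs 2 units, time = 28
  J4 runs 2 units, time = 30
  J2 runs 2 units, time = 32
  J4 runs 2 units, time = 34
  J4 runs 2 units, time = 36
Finish times: [9, 32, 24, 36]
Average turnaround = 101/4 = 25.25

25.25


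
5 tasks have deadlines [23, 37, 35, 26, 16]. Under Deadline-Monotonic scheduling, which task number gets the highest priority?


Sort tasks by relative deadline (ascending):
  Task 5: deadline = 16
  Task 1: deadline = 23
  Task 4: deadline = 26
  Task 3: deadline = 35
  Task 2: deadline = 37
Priority order (highest first): [5, 1, 4, 3, 2]
Highest priority task = 5

5


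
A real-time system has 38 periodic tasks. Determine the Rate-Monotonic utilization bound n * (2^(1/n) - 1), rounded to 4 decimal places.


Compute 2^(1/38) = 1.0184080933
Subtract 1: 1.0184080933 - 1 = 0.0184080933
Multiply by n: 38 * 0.0184080933 = 0.6995075454
Round to 4 dp: 0.6995

0.6995


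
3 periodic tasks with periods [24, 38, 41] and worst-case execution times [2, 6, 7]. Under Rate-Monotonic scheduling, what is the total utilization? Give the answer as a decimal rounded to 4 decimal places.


Compute individual utilizations (exact fractions):
  Task 1: C/T = 2/24 = 1/12 (approx. 0.0833)
  Task 2: C/T = 6/38 = 3/19 (approx. 0.1579)
  Task 3: C/T = 7/41 (approx. 0.1707)
Total utilization U = 1/12 + 3/19 + 7/41 = 3851/9348
Rounded to 4 decimal places: U = 0.4120
RM (Liu & Layland) bound for 3 tasks = 0.779763; compare with U = 3851/9348 (approx. 0.411960)
U <= bound, so schedulable by RM sufficient condition.

0.4120


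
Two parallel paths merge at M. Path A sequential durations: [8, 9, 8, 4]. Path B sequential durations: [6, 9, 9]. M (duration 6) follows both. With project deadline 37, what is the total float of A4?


Forward pass: ES(A4) = sum of predecessors on chain A = 25
EF = ES + duration = 25 + 4 = 29
Backward pass: LF(M) = deadline = 37; LS(M) = 37 - 6 = 31
LF(A4) = LS(M) - sum(successors on chain A) = 31 - 0 = 31
LS = LF - duration = 31 - 4 = 27
Total float = LS - ES = 27 - 25 = 2

2


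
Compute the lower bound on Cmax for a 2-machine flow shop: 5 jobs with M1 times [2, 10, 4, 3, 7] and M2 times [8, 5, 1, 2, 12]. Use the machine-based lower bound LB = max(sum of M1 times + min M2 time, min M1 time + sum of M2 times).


LB1 = sum(M1 times) + min(M2 times) = 26 + 1 = 27
LB2 = min(M1 times) + sum(M2 times) = 2 + 28 = 30
Lower bound = max(LB1, LB2) = max(27, 30) = 30

30


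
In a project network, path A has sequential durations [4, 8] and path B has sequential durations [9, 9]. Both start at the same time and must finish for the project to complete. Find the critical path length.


Path A total = 4 + 8 = 12
Path B total = 9 + 9 = 18
Critical path = longest path = max(12, 18) = 18

18


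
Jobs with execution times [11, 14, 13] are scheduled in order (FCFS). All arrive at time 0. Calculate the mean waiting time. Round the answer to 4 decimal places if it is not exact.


FCFS order (as given): [11, 14, 13]
Waiting times:
  Job 1: wait = 0
  Job 2: wait = 11
  Job 3: wait = 25
Sum of waiting times = 36
Average waiting time = 36/3 = 12.0

12.0


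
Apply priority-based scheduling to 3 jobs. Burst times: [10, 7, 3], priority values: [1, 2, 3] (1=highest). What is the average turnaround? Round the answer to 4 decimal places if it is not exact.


Sort by priority (ascending = highest first):
Order: [(1, 10), (2, 7), (3, 3)]
Completion times:
  Priority 1, burst=10, C=10
  Priority 2, burst=7, C=17
  Priority 3, burst=3, C=20
Average turnaround = 47/3 = 15.6667

15.6667


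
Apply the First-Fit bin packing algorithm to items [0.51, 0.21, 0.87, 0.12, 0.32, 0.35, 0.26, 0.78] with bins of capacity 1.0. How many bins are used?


Place items sequentially using First-Fit:
  Item 0.51 -> new Bin 1
  Item 0.21 -> Bin 1 (now 0.72)
  Item 0.87 -> new Bin 2
  Item 0.12 -> Bin 1 (now 0.84)
  Item 0.32 -> new Bin 3
  Item 0.35 -> Bin 3 (now 0.67)
  Item 0.26 -> Bin 3 (now 0.93)
  Item 0.78 -> new Bin 4
Total bins used = 4

4


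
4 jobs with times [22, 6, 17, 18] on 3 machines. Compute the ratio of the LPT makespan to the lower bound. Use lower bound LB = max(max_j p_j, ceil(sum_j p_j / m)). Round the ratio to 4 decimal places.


LPT order: [22, 18, 17, 6]
Machine loads after assignment: [22, 18, 23]
LPT makespan = 23
Lower bound = max(max_job, ceil(total/3)) = max(22, 21) = 22
Ratio = 23 / 22 = 1.0455

1.0455


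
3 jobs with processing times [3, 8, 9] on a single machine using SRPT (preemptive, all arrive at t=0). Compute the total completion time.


Since all jobs arrive at t=0, SRPT equals SPT ordering.
SPT order: [3, 8, 9]
Completion times:
  Job 1: p=3, C=3
  Job 2: p=8, C=11
  Job 3: p=9, C=20
Total completion time = 3 + 11 + 20 = 34

34


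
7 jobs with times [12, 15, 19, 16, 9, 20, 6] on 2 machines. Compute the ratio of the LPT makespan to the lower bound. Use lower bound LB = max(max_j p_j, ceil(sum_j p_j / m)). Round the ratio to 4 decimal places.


LPT order: [20, 19, 16, 15, 12, 9, 6]
Machine loads after assignment: [47, 50]
LPT makespan = 50
Lower bound = max(max_job, ceil(total/2)) = max(20, 49) = 49
Ratio = 50 / 49 = 1.0204

1.0204


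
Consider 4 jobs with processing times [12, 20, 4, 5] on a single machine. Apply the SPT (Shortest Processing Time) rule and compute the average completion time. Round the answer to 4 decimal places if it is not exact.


Sort jobs by processing time (SPT order): [4, 5, 12, 20]
Compute completion times sequentially:
  Job 1: processing = 4, completes at 4
  Job 2: processing = 5, completes at 9
  Job 3: processing = 12, completes at 21
  Job 4: processing = 20, completes at 41
Sum of completion times = 75
Average completion time = 75/4 = 18.75

18.75


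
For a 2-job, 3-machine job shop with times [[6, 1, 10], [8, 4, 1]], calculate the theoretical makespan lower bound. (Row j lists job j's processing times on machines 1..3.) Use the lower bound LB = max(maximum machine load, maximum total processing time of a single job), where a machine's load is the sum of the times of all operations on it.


Machine loads:
  Machine 1: 6 + 8 = 14
  Machine 2: 1 + 4 = 5
  Machine 3: 10 + 1 = 11
Max machine load = 14
Job totals:
  Job 1: 17
  Job 2: 13
Max job total = 17
Lower bound = max(14, 17) = 17

17


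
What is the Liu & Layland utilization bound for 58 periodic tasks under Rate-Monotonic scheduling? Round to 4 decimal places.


Compute 2^(1/58) = 1.0120225098
Subtract 1: 1.0120225098 - 1 = 0.0120225098
Multiply by n: 58 * 0.0120225098 = 0.6973055684
Round to 4 dp: 0.6973

0.6973


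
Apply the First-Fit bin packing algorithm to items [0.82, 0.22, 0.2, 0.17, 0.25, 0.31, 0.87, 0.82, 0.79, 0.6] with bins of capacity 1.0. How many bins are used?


Place items sequentially using First-Fit:
  Item 0.82 -> new Bin 1
  Item 0.22 -> new Bin 2
  Item 0.2 -> Bin 2 (now 0.42)
  Item 0.17 -> Bin 1 (now 0.99)
  Item 0.25 -> Bin 2 (now 0.67)
  Item 0.31 -> Bin 2 (now 0.98)
  Item 0.87 -> new Bin 3
  Item 0.82 -> new Bin 4
  Item 0.79 -> new Bin 5
  Item 0.6 -> new Bin 6
Total bins used = 6

6


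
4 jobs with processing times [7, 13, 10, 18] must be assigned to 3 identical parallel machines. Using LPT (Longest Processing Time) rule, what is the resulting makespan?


Sort jobs in decreasing order (LPT): [18, 13, 10, 7]
Assign each job to the least loaded machine:
  Machine 1: jobs [18], load = 18
  Machine 2: jobs [13], load = 13
  Machine 3: jobs [10, 7], load = 17
Makespan = max load = 18

18


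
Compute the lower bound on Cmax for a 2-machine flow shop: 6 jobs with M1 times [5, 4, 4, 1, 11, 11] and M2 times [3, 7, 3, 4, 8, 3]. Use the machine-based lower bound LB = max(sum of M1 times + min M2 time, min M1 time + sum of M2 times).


LB1 = sum(M1 times) + min(M2 times) = 36 + 3 = 39
LB2 = min(M1 times) + sum(M2 times) = 1 + 28 = 29
Lower bound = max(LB1, LB2) = max(39, 29) = 39

39


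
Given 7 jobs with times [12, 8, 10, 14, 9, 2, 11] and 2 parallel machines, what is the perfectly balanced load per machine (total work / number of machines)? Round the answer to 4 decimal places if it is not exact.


Total processing time = 12 + 8 + 10 + 14 + 9 + 2 + 11 = 66
Number of machines = 2
Ideal balanced load = 66 / 2 = 33.0

33.0


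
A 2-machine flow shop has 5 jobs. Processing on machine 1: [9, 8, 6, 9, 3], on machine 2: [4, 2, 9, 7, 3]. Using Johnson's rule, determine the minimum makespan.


Apply Johnson's rule:
  Group 1 (a <= b): [(5, 3, 3), (3, 6, 9)]
  Group 2 (a > b): [(4, 9, 7), (1, 9, 4), (2, 8, 2)]
Optimal job order: [5, 3, 4, 1, 2]
Schedule:
  Job 5: M1 done at 3, M2 done at 6
  Job 3: M1 done at 9, M2 done at 18
  Job 4: M1 done at 18, M2 done at 25
  Job 1: M1 done at 27, M2 done at 31
  Job 2: M1 done at 35, M2 done at 37
Makespan = 37

37


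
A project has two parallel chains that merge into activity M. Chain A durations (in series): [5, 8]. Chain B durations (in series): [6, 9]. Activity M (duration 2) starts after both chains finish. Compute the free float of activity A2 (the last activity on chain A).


ES(A2) = sum of predecessors on chain A = 5
EF(A2) = ES + duration = 5 + 8 = 13
Successor of A2 is M. ES(M) = max(sum(A), sum(B)) = max(13, 15) = 15
Free float = ES(successor) - EF(current) = 15 - 13 = 2

2


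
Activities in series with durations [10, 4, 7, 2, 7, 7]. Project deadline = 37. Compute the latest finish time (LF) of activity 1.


LF(activity 1) = deadline - sum of successor durations
Successors: activities 2 through 6 with durations [4, 7, 2, 7, 7]
Sum of successor durations = 27
LF = 37 - 27 = 10

10


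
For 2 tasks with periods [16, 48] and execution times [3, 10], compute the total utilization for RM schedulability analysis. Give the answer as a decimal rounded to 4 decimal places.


Compute individual utilizations (exact fractions):
  Task 1: C/T = 3/16 (approx. 0.1875)
  Task 2: C/T = 10/48 = 5/24 (approx. 0.2083)
Total utilization U = 3/16 + 5/24 = 19/48
Rounded to 4 decimal places: U = 0.3958
RM (Liu & Layland) bound for 2 tasks = 0.828427; compare with U = 19/48 (approx. 0.395833)
U <= bound, so schedulable by RM sufficient condition.

0.3958


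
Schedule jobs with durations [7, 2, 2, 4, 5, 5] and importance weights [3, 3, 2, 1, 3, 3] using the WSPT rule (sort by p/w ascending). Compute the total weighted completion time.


Compute p/w ratios and sort ascending (WSPT): [(2, 3), (2, 2), (5, 3), (5, 3), (7, 3), (4, 1)]
Compute weighted completion times:
  Job (p=2,w=3): C=2, w*C=3*2=6
  Job (p=2,w=2): C=4, w*C=2*4=8
  Job (p=5,w=3): C=9, w*C=3*9=27
  Job (p=5,w=3): C=14, w*C=3*14=42
  Job (p=7,w=3): C=21, w*C=3*21=63
  Job (p=4,w=1): C=25, w*C=1*25=25
Total weighted completion time = 171

171


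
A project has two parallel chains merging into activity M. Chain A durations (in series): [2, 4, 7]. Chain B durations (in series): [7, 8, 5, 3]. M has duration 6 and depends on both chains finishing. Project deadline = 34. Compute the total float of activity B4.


Forward pass: ES(B4) = sum of predecessors on chain B = 20
EF = ES + duration = 20 + 3 = 23
Backward pass: LF(M) = deadline = 34; LS(M) = 34 - 6 = 28
LF(B4) = LS(M) - sum(successors on chain B) = 28 - 0 = 28
LS = LF - duration = 28 - 3 = 25
Total float = LS - ES = 25 - 20 = 5

5


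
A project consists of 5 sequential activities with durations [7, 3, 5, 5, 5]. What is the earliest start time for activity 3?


Activity 3 starts after activities 1 through 2 complete.
Predecessor durations: [7, 3]
ES = 7 + 3 = 10

10


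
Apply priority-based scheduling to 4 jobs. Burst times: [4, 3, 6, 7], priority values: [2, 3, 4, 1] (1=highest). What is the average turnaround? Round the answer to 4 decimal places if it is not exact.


Sort by priority (ascending = highest first):
Order: [(1, 7), (2, 4), (3, 3), (4, 6)]
Completion times:
  Priority 1, burst=7, C=7
  Priority 2, burst=4, C=11
  Priority 3, burst=3, C=14
  Priority 4, burst=6, C=20
Average turnaround = 52/4 = 13.0

13.0


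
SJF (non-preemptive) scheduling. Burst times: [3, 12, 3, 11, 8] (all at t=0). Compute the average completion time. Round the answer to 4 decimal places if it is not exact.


SJF order (ascending): [3, 3, 8, 11, 12]
Completion times:
  Job 1: burst=3, C=3
  Job 2: burst=3, C=6
  Job 3: burst=8, C=14
  Job 4: burst=11, C=25
  Job 5: burst=12, C=37
Average completion = 85/5 = 17.0

17.0


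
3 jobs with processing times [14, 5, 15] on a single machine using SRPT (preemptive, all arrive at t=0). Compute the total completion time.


Since all jobs arrive at t=0, SRPT equals SPT ordering.
SPT order: [5, 14, 15]
Completion times:
  Job 1: p=5, C=5
  Job 2: p=14, C=19
  Job 3: p=15, C=34
Total completion time = 5 + 19 + 34 = 58

58


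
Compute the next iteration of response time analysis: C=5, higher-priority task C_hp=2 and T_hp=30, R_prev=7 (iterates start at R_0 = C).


R_next = C + ceil(R_prev / T_hp) * C_hp
ceil(7 / 30) = ceil(0.2333) = 1
Interference = 1 * 2 = 2
R_next = 5 + 2 = 7
R_next = R_prev, so the iteration has converged (response time = 7).

7


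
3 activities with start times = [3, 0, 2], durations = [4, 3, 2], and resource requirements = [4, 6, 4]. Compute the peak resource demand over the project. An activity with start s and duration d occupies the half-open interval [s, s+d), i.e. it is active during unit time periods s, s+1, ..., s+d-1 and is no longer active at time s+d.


Each activity i is active on [start_i, start_i + duration_i).
Compute total resource usage per time slot:
  t=0: active resources = [6], total = 6
  t=1: active resources = [6], total = 6
  t=2: active resources = [6, 4], total = 10
  t=3: active resources = [4, 4], total = 8
  t=4: active resources = [4], total = 4
  t=5: active resources = [4], total = 4
  t=6: active resources = [4], total = 4
Peak resource demand = 10

10


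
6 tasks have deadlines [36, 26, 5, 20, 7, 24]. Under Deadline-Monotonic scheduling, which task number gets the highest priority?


Sort tasks by relative deadline (ascending):
  Task 3: deadline = 5
  Task 5: deadline = 7
  Task 4: deadline = 20
  Task 6: deadline = 24
  Task 2: deadline = 26
  Task 1: deadline = 36
Priority order (highest first): [3, 5, 4, 6, 2, 1]
Highest priority task = 3

3


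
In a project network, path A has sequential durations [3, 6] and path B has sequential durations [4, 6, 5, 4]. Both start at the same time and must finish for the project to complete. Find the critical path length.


Path A total = 3 + 6 = 9
Path B total = 4 + 6 + 5 + 4 = 19
Critical path = longest path = max(9, 19) = 19

19


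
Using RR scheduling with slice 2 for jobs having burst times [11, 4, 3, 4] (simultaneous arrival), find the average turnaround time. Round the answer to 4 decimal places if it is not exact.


Time quantum = 2
Execution trace:
  J1 runs 2 units, time = 2
  J2 runs 2 units, time = 4
  J3 runs 2 units, time = 6
  J4 runs 2 units, time = 8
  J1 runs 2 units, time = 10
  J2 runs 2 units, time = 12
  J3 runs 1 units, time = 13
  J4 runs 2 units, time = 15
  J1 runs 2 units, time = 17
  J1 runs 2 units, time = 19
  J1 runs 2 units, time = 21
  J1 runs 1 units, time = 22
Finish times: [22, 12, 13, 15]
Average turnaround = 62/4 = 15.5

15.5


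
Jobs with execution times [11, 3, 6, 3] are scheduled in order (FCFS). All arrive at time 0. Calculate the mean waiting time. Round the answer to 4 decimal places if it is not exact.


FCFS order (as given): [11, 3, 6, 3]
Waiting times:
  Job 1: wait = 0
  Job 2: wait = 11
  Job 3: wait = 14
  Job 4: wait = 20
Sum of waiting times = 45
Average waiting time = 45/4 = 11.25

11.25


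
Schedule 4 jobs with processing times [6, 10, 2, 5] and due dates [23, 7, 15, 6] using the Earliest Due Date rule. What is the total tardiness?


Sort by due date (EDD order): [(5, 6), (10, 7), (2, 15), (6, 23)]
Compute completion times and tardiness:
  Job 1: p=5, d=6, C=5, tardiness=max(0,5-6)=0
  Job 2: p=10, d=7, C=15, tardiness=max(0,15-7)=8
  Job 3: p=2, d=15, C=17, tardiness=max(0,17-15)=2
  Job 4: p=6, d=23, C=23, tardiness=max(0,23-23)=0
Total tardiness = 10

10


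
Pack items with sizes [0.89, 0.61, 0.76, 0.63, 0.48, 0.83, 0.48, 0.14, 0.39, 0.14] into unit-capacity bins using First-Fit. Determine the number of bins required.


Place items sequentially using First-Fit:
  Item 0.89 -> new Bin 1
  Item 0.61 -> new Bin 2
  Item 0.76 -> new Bin 3
  Item 0.63 -> new Bin 4
  Item 0.48 -> new Bin 5
  Item 0.83 -> new Bin 6
  Item 0.48 -> Bin 5 (now 0.96)
  Item 0.14 -> Bin 2 (now 0.75)
  Item 0.39 -> new Bin 7
  Item 0.14 -> Bin 2 (now 0.89)
Total bins used = 7

7


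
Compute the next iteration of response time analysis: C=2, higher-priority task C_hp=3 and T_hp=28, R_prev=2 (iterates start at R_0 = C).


R_next = C + ceil(R_prev / T_hp) * C_hp
ceil(2 / 28) = ceil(0.0714) = 1
Interference = 1 * 3 = 3
R_next = 2 + 3 = 5

5


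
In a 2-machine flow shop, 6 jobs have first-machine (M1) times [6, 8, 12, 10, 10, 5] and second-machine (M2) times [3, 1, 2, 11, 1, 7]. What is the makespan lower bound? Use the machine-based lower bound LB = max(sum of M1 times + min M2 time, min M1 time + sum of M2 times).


LB1 = sum(M1 times) + min(M2 times) = 51 + 1 = 52
LB2 = min(M1 times) + sum(M2 times) = 5 + 25 = 30
Lower bound = max(LB1, LB2) = max(52, 30) = 52

52


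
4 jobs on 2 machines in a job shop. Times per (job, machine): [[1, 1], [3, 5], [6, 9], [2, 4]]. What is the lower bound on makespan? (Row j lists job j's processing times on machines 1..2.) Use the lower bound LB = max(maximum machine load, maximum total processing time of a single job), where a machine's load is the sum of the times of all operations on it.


Machine loads:
  Machine 1: 1 + 3 + 6 + 2 = 12
  Machine 2: 1 + 5 + 9 + 4 = 19
Max machine load = 19
Job totals:
  Job 1: 2
  Job 2: 8
  Job 3: 15
  Job 4: 6
Max job total = 15
Lower bound = max(19, 15) = 19

19


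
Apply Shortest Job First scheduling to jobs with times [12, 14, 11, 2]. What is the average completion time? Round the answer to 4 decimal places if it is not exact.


SJF order (ascending): [2, 11, 12, 14]
Completion times:
  Job 1: burst=2, C=2
  Job 2: burst=11, C=13
  Job 3: burst=12, C=25
  Job 4: burst=14, C=39
Average completion = 79/4 = 19.75

19.75


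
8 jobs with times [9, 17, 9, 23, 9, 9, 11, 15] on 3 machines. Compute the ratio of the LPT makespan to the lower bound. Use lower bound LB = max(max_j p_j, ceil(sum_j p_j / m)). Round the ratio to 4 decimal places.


LPT order: [23, 17, 15, 11, 9, 9, 9, 9]
Machine loads after assignment: [32, 35, 35]
LPT makespan = 35
Lower bound = max(max_job, ceil(total/3)) = max(23, 34) = 34
Ratio = 35 / 34 = 1.0294

1.0294


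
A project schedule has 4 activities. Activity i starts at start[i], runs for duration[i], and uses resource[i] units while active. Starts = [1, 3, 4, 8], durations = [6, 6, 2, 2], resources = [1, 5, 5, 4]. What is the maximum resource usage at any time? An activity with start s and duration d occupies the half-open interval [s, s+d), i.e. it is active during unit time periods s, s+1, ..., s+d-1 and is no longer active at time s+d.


Each activity i is active on [start_i, start_i + duration_i).
Compute total resource usage per time slot:
  t=0: active resources = [], total = 0
  t=1: active resources = [1], total = 1
  t=2: active resources = [1], total = 1
  t=3: active resources = [1, 5], total = 6
  t=4: active resources = [1, 5, 5], total = 11
  t=5: active resources = [1, 5, 5], total = 11
  t=6: active resources = [1, 5], total = 6
  t=7: active resources = [5], total = 5
  t=8: active resources = [5, 4], total = 9
  t=9: active resources = [4], total = 4
Peak resource demand = 11

11


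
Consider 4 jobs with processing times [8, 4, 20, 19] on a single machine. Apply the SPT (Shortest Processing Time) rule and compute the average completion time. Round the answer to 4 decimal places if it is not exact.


Sort jobs by processing time (SPT order): [4, 8, 19, 20]
Compute completion times sequentially:
  Job 1: processing = 4, completes at 4
  Job 2: processing = 8, completes at 12
  Job 3: processing = 19, completes at 31
  Job 4: processing = 20, completes at 51
Sum of completion times = 98
Average completion time = 98/4 = 24.5

24.5


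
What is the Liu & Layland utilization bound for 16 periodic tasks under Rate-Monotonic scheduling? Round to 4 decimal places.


Compute 2^(1/16) = 1.0442737824
Subtract 1: 1.0442737824 - 1 = 0.0442737824
Multiply by n: 16 * 0.0442737824 = 0.7083805184
Round to 4 dp: 0.7084

0.7084


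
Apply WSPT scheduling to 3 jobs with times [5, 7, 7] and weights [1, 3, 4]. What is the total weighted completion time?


Compute p/w ratios and sort ascending (WSPT): [(7, 4), (7, 3), (5, 1)]
Compute weighted completion times:
  Job (p=7,w=4): C=7, w*C=4*7=28
  Job (p=7,w=3): C=14, w*C=3*14=42
  Job (p=5,w=1): C=19, w*C=1*19=19
Total weighted completion time = 89

89


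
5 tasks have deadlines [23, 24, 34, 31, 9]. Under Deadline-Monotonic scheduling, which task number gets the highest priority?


Sort tasks by relative deadline (ascending):
  Task 5: deadline = 9
  Task 1: deadline = 23
  Task 2: deadline = 24
  Task 4: deadline = 31
  Task 3: deadline = 34
Priority order (highest first): [5, 1, 2, 4, 3]
Highest priority task = 5

5


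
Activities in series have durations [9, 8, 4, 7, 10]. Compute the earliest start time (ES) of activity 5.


Activity 5 starts after activities 1 through 4 complete.
Predecessor durations: [9, 8, 4, 7]
ES = 9 + 8 + 4 + 7 = 28

28


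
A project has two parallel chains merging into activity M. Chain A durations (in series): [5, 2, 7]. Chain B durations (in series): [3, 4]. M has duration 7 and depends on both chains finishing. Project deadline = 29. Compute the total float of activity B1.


Forward pass: ES(B1) = sum of predecessors on chain B = 0
EF = ES + duration = 0 + 3 = 3
Backward pass: LF(M) = deadline = 29; LS(M) = 29 - 7 = 22
LF(B1) = LS(M) - sum(successors on chain B) = 22 - 4 = 18
LS = LF - duration = 18 - 3 = 15
Total float = LS - ES = 15 - 0 = 15

15


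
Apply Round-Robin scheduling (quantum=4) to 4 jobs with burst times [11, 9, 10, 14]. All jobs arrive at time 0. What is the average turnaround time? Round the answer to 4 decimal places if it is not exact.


Time quantum = 4
Execution trace:
  J1 runs 4 units, time = 4
  J2 runs 4 units, time = 8
  J3 runs 4 units, time = 12
  J4 runs 4 units, time = 16
  J1 runs 4 units, time = 20
  J2 runs 4 units, time = 24
  J3 runs 4 units, time = 28
  J4 runs 4 units, time = 32
  J1 runs 3 units, time = 35
  J2 runs 1 units, time = 36
  J3 runs 2 units, time = 38
  J4 runs 4 units, time = 42
  J4 runs 2 units, time = 44
Finish times: [35, 36, 38, 44]
Average turnaround = 153/4 = 38.25

38.25


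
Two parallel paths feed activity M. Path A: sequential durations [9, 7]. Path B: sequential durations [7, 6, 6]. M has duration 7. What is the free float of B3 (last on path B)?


ES(B3) = sum of predecessors on chain B = 13
EF(B3) = ES + duration = 13 + 6 = 19
Successor of B3 is M. ES(M) = max(sum(A), sum(B)) = max(16, 19) = 19
Free float = ES(successor) - EF(current) = 19 - 19 = 0

0


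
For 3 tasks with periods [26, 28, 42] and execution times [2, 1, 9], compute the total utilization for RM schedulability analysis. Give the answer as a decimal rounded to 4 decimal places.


Compute individual utilizations (exact fractions):
  Task 1: C/T = 2/26 = 1/13 (approx. 0.0769)
  Task 2: C/T = 1/28 (approx. 0.0357)
  Task 3: C/T = 9/42 = 3/14 (approx. 0.2143)
Total utilization U = 1/13 + 1/28 + 3/14 = 17/52
Rounded to 4 decimal places: U = 0.3269
RM (Liu & Layland) bound for 3 tasks = 0.779763; compare with U = 17/52 (approx. 0.326923)
U <= bound, so schedulable by RM sufficient condition.

0.3269


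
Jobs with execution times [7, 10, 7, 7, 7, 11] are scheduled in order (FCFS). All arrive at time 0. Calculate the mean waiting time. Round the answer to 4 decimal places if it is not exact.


FCFS order (as given): [7, 10, 7, 7, 7, 11]
Waiting times:
  Job 1: wait = 0
  Job 2: wait = 7
  Job 3: wait = 17
  Job 4: wait = 24
  Job 5: wait = 31
  Job 6: wait = 38
Sum of waiting times = 117
Average waiting time = 117/6 = 19.5

19.5


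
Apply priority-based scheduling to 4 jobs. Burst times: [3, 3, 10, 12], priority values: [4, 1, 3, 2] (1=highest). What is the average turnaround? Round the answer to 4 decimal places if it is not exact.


Sort by priority (ascending = highest first):
Order: [(1, 3), (2, 12), (3, 10), (4, 3)]
Completion times:
  Priority 1, burst=3, C=3
  Priority 2, burst=12, C=15
  Priority 3, burst=10, C=25
  Priority 4, burst=3, C=28
Average turnaround = 71/4 = 17.75

17.75


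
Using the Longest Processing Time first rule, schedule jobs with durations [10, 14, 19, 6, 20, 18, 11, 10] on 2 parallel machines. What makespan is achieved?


Sort jobs in decreasing order (LPT): [20, 19, 18, 14, 11, 10, 10, 6]
Assign each job to the least loaded machine:
  Machine 1: jobs [20, 14, 11, 10], load = 55
  Machine 2: jobs [19, 18, 10, 6], load = 53
Makespan = max load = 55

55


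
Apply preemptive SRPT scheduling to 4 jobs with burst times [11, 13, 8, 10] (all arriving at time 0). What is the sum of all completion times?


Since all jobs arrive at t=0, SRPT equals SPT ordering.
SPT order: [8, 10, 11, 13]
Completion times:
  Job 1: p=8, C=8
  Job 2: p=10, C=18
  Job 3: p=11, C=29
  Job 4: p=13, C=42
Total completion time = 8 + 18 + 29 + 42 = 97

97


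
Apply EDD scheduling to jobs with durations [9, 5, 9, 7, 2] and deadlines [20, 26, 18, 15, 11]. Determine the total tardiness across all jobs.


Sort by due date (EDD order): [(2, 11), (7, 15), (9, 18), (9, 20), (5, 26)]
Compute completion times and tardiness:
  Job 1: p=2, d=11, C=2, tardiness=max(0,2-11)=0
  Job 2: p=7, d=15, C=9, tardiness=max(0,9-15)=0
  Job 3: p=9, d=18, C=18, tardiness=max(0,18-18)=0
  Job 4: p=9, d=20, C=27, tardiness=max(0,27-20)=7
  Job 5: p=5, d=26, C=32, tardiness=max(0,32-26)=6
Total tardiness = 13

13


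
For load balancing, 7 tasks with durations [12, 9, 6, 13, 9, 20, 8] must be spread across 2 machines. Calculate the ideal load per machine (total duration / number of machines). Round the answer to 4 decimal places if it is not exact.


Total processing time = 12 + 9 + 6 + 13 + 9 + 20 + 8 = 77
Number of machines = 2
Ideal balanced load = 77 / 2 = 38.5

38.5


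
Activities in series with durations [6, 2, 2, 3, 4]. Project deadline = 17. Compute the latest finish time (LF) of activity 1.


LF(activity 1) = deadline - sum of successor durations
Successors: activities 2 through 5 with durations [2, 2, 3, 4]
Sum of successor durations = 11
LF = 17 - 11 = 6

6


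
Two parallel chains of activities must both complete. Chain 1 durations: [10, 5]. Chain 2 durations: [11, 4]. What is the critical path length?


Path A total = 10 + 5 = 15
Path B total = 11 + 4 = 15
Critical path = longest path = max(15, 15) = 15

15


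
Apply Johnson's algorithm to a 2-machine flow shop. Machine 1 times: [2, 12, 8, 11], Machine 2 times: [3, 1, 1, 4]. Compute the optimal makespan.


Apply Johnson's rule:
  Group 1 (a <= b): [(1, 2, 3)]
  Group 2 (a > b): [(4, 11, 4), (2, 12, 1), (3, 8, 1)]
Optimal job order: [1, 4, 2, 3]
Schedule:
  Job 1: M1 done at 2, M2 done at 5
  Job 4: M1 done at 13, M2 done at 17
  Job 2: M1 done at 25, M2 done at 26
  Job 3: M1 done at 33, M2 done at 34
Makespan = 34

34


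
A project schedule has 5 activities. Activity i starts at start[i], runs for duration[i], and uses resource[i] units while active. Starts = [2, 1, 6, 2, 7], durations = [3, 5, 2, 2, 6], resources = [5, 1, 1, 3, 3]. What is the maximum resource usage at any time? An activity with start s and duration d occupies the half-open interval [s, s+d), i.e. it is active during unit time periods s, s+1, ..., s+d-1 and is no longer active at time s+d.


Each activity i is active on [start_i, start_i + duration_i).
Compute total resource usage per time slot:
  t=0: active resources = [], total = 0
  t=1: active resources = [1], total = 1
  t=2: active resources = [5, 1, 3], total = 9
  t=3: active resources = [5, 1, 3], total = 9
  t=4: active resources = [5, 1], total = 6
  t=5: active resources = [1], total = 1
  t=6: active resources = [1], total = 1
  t=7: active resources = [1, 3], total = 4
  t=8: active resources = [3], total = 3
  t=9: active resources = [3], total = 3
  t=10: active resources = [3], total = 3
  t=11: active resources = [3], total = 3
  t=12: active resources = [3], total = 3
Peak resource demand = 9

9


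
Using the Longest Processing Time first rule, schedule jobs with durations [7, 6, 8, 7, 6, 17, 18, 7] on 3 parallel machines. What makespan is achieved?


Sort jobs in decreasing order (LPT): [18, 17, 8, 7, 7, 7, 6, 6]
Assign each job to the least loaded machine:
  Machine 1: jobs [18, 6], load = 24
  Machine 2: jobs [17, 7], load = 24
  Machine 3: jobs [8, 7, 7, 6], load = 28
Makespan = max load = 28

28


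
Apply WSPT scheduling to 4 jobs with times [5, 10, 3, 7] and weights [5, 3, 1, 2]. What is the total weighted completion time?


Compute p/w ratios and sort ascending (WSPT): [(5, 5), (3, 1), (10, 3), (7, 2)]
Compute weighted completion times:
  Job (p=5,w=5): C=5, w*C=5*5=25
  Job (p=3,w=1): C=8, w*C=1*8=8
  Job (p=10,w=3): C=18, w*C=3*18=54
  Job (p=7,w=2): C=25, w*C=2*25=50
Total weighted completion time = 137

137


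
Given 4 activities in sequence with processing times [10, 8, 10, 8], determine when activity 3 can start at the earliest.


Activity 3 starts after activities 1 through 2 complete.
Predecessor durations: [10, 8]
ES = 10 + 8 = 18

18


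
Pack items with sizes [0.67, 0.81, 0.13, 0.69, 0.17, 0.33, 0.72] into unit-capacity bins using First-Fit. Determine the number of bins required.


Place items sequentially using First-Fit:
  Item 0.67 -> new Bin 1
  Item 0.81 -> new Bin 2
  Item 0.13 -> Bin 1 (now 0.8)
  Item 0.69 -> new Bin 3
  Item 0.17 -> Bin 1 (now 0.97)
  Item 0.33 -> new Bin 4
  Item 0.72 -> new Bin 5
Total bins used = 5

5


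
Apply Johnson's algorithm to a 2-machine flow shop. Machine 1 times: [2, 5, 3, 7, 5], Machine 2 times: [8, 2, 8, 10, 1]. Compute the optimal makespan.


Apply Johnson's rule:
  Group 1 (a <= b): [(1, 2, 8), (3, 3, 8), (4, 7, 10)]
  Group 2 (a > b): [(2, 5, 2), (5, 5, 1)]
Optimal job order: [1, 3, 4, 2, 5]
Schedule:
  Job 1: M1 done at 2, M2 done at 10
  Job 3: M1 done at 5, M2 done at 18
  Job 4: M1 done at 12, M2 done at 28
  Job 2: M1 done at 17, M2 done at 30
  Job 5: M1 done at 22, M2 done at 31
Makespan = 31

31


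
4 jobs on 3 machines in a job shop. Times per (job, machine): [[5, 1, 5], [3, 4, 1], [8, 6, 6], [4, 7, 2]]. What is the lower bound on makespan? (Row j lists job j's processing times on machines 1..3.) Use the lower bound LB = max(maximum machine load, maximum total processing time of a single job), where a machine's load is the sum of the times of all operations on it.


Machine loads:
  Machine 1: 5 + 3 + 8 + 4 = 20
  Machine 2: 1 + 4 + 6 + 7 = 18
  Machine 3: 5 + 1 + 6 + 2 = 14
Max machine load = 20
Job totals:
  Job 1: 11
  Job 2: 8
  Job 3: 20
  Job 4: 13
Max job total = 20
Lower bound = max(20, 20) = 20

20


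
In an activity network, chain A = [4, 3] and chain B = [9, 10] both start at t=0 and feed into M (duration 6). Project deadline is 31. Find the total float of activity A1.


Forward pass: ES(A1) = sum of predecessors on chain A = 0
EF = ES + duration = 0 + 4 = 4
Backward pass: LF(M) = deadline = 31; LS(M) = 31 - 6 = 25
LF(A1) = LS(M) - sum(successors on chain A) = 25 - 3 = 22
LS = LF - duration = 22 - 4 = 18
Total float = LS - ES = 18 - 0 = 18

18


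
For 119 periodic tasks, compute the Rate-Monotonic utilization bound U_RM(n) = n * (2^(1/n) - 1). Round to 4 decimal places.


Compute 2^(1/119) = 1.0058417632
Subtract 1: 1.0058417632 - 1 = 0.0058417632
Multiply by n: 119 * 0.0058417632 = 0.6951698208
Round to 4 dp: 0.6952

0.6952


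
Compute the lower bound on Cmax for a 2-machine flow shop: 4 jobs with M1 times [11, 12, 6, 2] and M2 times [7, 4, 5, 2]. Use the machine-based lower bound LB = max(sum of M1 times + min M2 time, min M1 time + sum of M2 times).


LB1 = sum(M1 times) + min(M2 times) = 31 + 2 = 33
LB2 = min(M1 times) + sum(M2 times) = 2 + 18 = 20
Lower bound = max(LB1, LB2) = max(33, 20) = 33

33


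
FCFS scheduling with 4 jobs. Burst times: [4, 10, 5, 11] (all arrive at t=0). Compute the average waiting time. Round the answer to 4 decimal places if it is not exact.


FCFS order (as given): [4, 10, 5, 11]
Waiting times:
  Job 1: wait = 0
  Job 2: wait = 4
  Job 3: wait = 14
  Job 4: wait = 19
Sum of waiting times = 37
Average waiting time = 37/4 = 9.25

9.25


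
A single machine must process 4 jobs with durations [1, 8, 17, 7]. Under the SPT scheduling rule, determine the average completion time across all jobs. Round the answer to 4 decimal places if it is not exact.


Sort jobs by processing time (SPT order): [1, 7, 8, 17]
Compute completion times sequentially:
  Job 1: processing = 1, completes at 1
  Job 2: processing = 7, completes at 8
  Job 3: processing = 8, completes at 16
  Job 4: processing = 17, completes at 33
Sum of completion times = 58
Average completion time = 58/4 = 14.5

14.5
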